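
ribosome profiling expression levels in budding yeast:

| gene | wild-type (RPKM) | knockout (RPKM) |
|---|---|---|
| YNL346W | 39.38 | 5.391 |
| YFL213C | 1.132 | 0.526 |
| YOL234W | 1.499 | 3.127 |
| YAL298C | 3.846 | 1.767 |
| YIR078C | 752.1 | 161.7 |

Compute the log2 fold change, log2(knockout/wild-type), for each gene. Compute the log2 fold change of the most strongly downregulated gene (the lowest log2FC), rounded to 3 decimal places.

log2(5.391/39.38) = -2.869  (YNL346W)
log2(0.526/1.132) = -1.106  (YFL213C)
log2(3.127/1.499) = 1.061  (YOL234W)
log2(1.767/3.846) = -1.122  (YAL298C)
log2(161.7/752.1) = -2.218  (YIR078C)
YNL346W is most strongly downregulated.

-2.869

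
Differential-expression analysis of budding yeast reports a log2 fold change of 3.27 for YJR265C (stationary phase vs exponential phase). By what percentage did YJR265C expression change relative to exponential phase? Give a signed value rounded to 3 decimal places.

864.646%

Fold change = 2^(3.27) = 9.6465
Percent change = (FC − 1) × 100% = (9.6465 − 1) × 100 = 864.646%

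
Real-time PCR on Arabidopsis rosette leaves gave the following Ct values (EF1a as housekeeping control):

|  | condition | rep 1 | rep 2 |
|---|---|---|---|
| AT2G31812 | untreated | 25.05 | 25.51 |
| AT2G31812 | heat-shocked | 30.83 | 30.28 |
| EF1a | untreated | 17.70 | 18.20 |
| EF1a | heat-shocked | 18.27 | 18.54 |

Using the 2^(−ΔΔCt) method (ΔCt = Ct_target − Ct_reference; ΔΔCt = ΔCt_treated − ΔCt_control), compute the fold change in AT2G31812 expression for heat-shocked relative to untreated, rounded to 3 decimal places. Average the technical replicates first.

Mean Ct: AT2G31812 untreated 25.280; AT2G31812 heat-shocked 30.555; EF1a untreated 17.950; EF1a heat-shocked 18.405
ΔCt(untreated) = 25.280 − 17.950 = 7.330
ΔCt(heat-shocked) = 30.555 − 18.405 = 12.150
ΔΔCt = 12.150 − 7.330 = 4.820
Fold change = 2^(−4.820) = 0.0354

0.035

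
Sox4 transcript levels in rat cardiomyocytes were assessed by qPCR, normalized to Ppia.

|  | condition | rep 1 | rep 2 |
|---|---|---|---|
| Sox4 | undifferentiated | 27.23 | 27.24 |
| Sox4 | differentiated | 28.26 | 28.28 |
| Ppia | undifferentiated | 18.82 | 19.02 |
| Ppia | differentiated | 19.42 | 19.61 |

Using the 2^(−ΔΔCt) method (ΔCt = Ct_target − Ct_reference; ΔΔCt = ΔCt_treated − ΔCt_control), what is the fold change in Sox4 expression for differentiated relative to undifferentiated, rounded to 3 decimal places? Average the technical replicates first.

0.737

Mean Ct: Sox4 undifferentiated 27.235; Sox4 differentiated 28.270; Ppia undifferentiated 18.920; Ppia differentiated 19.515
ΔCt(undifferentiated) = 27.235 − 18.920 = 8.315
ΔCt(differentiated) = 28.270 − 19.515 = 8.755
ΔΔCt = 8.755 − 8.315 = 0.440
Fold change = 2^(−0.440) = 0.7371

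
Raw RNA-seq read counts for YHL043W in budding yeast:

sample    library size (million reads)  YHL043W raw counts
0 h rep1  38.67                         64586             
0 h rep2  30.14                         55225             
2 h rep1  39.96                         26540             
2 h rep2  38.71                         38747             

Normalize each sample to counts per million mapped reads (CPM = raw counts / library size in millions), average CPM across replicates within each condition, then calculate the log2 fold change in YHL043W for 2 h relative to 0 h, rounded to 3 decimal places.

CPM(0 h rep1) = 64586 / 38.67 = 1670.1836
CPM(0 h rep2) = 55225 / 30.14 = 1832.2827
CPM(2 h rep1) = 26540 / 39.96 = 664.1642
CPM(2 h rep2) = 38747 / 38.71 = 1000.9558
mean CPM(0 h) = 1751.2331; mean CPM(2 h) = 832.5600
Fold change = 832.5600 / 1751.2331 = 0.47541
log2(0.47541) = -1.0727

-1.073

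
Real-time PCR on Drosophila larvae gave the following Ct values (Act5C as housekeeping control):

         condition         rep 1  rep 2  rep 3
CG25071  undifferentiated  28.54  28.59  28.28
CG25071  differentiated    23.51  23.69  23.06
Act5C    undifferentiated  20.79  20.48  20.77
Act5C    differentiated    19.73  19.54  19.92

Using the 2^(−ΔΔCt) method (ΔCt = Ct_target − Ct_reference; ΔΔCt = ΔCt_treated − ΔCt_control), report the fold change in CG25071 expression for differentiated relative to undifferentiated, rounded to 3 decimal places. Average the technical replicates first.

Mean Ct: CG25071 undifferentiated 28.470; CG25071 differentiated 23.420; Act5C undifferentiated 20.680; Act5C differentiated 19.730
ΔCt(undifferentiated) = 28.470 − 20.680 = 7.790
ΔCt(differentiated) = 23.420 − 19.730 = 3.690
ΔΔCt = 3.690 − 7.790 = -4.100
Fold change = 2^(−(-4.100)) = 2^4.100 = 17.1484

17.148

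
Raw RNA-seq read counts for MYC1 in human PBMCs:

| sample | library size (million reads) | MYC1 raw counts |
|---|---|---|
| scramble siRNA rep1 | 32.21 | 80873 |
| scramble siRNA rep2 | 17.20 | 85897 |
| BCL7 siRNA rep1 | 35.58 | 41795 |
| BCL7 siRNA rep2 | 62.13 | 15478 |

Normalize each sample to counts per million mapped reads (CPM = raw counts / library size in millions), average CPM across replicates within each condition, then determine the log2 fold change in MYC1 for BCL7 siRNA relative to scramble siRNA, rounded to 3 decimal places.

CPM(scramble siRNA rep1) = 80873 / 32.21 = 2510.8041
CPM(scramble siRNA rep2) = 85897 / 17.20 = 4994.0116
CPM(BCL7 siRNA rep1) = 41795 / 35.58 = 1174.6768
CPM(BCL7 siRNA rep2) = 15478 / 62.13 = 249.1228
mean CPM(scramble siRNA) = 3752.4079; mean CPM(BCL7 siRNA) = 711.8998
Fold change = 711.8998 / 3752.4079 = 0.18972
log2(0.18972) = -2.3981

-2.398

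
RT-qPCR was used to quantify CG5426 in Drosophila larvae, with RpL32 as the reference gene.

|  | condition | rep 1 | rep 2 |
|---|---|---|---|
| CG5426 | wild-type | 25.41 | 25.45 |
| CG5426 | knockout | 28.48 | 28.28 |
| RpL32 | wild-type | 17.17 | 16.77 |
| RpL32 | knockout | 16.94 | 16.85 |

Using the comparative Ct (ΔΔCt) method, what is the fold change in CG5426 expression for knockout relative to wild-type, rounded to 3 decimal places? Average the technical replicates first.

0.123

Mean Ct: CG5426 wild-type 25.430; CG5426 knockout 28.380; RpL32 wild-type 16.970; RpL32 knockout 16.895
ΔCt(wild-type) = 25.430 − 16.970 = 8.460
ΔCt(knockout) = 28.380 − 16.895 = 11.485
ΔΔCt = 11.485 − 8.460 = 3.025
Fold change = 2^(−3.025) = 0.1229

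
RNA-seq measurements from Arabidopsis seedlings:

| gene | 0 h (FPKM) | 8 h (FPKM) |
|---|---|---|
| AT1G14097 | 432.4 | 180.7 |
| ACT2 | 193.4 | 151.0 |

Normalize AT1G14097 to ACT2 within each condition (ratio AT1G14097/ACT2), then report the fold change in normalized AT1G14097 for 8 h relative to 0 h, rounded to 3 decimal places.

0.535

AT1G14097/ACT2 (0 h) = 432.4 / 193.4 = 2.2358
AT1G14097/ACT2 (8 h) = 180.7 / 151.0 = 1.1967
Fold change = 1.1967 / 2.2358 = 0.5352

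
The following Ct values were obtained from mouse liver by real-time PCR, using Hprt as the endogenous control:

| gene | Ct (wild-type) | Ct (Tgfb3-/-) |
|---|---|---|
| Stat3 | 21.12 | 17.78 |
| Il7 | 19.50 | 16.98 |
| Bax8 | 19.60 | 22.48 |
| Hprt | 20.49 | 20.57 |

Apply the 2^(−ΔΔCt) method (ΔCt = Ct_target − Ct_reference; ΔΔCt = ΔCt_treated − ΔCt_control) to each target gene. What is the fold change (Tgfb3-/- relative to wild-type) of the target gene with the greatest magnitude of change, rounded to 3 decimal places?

Stat3: ΔΔCt = (17.78−20.57) − (21.12−20.49) = -2.79 − 0.63 = -3.42; fold change = 2^3.42 = 10.703
Il7: ΔΔCt = (16.98−20.57) − (19.50−20.49) = -3.59 − (-0.99) = -2.60; fold change = 2^2.60 = 6.063
Bax8: ΔΔCt = (22.48−20.57) − (19.60−20.49) = 1.91 − (-0.89) = 2.80; fold change = 2^-2.80 = 0.144
Stat3 has the largest |ΔΔCt| = 3.42.

10.703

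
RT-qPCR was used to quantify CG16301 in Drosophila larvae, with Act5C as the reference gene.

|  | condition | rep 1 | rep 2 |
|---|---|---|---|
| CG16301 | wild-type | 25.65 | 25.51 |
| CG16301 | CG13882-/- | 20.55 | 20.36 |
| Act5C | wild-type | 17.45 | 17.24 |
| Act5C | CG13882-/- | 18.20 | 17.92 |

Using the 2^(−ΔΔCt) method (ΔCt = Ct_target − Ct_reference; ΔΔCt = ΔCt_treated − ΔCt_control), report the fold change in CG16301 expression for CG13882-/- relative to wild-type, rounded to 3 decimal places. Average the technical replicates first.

Mean Ct: CG16301 wild-type 25.580; CG16301 CG13882-/- 20.455; Act5C wild-type 17.345; Act5C CG13882-/- 18.060
ΔCt(wild-type) = 25.580 − 17.345 = 8.235
ΔCt(CG13882-/-) = 20.455 − 18.060 = 2.395
ΔΔCt = 2.395 − 8.235 = -5.840
Fold change = 2^(−(-5.840)) = 2^5.840 = 57.2816

57.282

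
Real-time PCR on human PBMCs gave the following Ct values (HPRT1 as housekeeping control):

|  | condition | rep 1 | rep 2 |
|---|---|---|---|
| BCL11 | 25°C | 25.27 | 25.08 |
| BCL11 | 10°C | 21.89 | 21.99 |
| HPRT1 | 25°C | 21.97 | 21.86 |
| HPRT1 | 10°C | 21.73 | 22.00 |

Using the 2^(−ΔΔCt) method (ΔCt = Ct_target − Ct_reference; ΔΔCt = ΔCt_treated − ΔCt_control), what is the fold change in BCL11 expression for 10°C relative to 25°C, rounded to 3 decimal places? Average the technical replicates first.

Mean Ct: BCL11 25°C 25.175; BCL11 10°C 21.940; HPRT1 25°C 21.915; HPRT1 10°C 21.865
ΔCt(25°C) = 25.175 − 21.915 = 3.260
ΔCt(10°C) = 21.940 − 21.865 = 0.075
ΔΔCt = 0.075 − 3.260 = -3.185
Fold change = 2^(−(-3.185)) = 2^3.185 = 9.0945

9.095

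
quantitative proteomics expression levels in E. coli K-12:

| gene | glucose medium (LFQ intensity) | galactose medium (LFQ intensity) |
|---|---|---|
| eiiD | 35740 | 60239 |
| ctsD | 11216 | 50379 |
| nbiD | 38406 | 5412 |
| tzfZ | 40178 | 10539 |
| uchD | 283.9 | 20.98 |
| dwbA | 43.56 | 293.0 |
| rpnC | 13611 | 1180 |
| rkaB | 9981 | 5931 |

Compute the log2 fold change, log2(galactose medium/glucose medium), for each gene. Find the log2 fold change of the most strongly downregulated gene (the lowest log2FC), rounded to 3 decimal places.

log2(60239/35740) = 0.753  (eiiD)
log2(50379/11216) = 2.167  (ctsD)
log2(5412/38406) = -2.827  (nbiD)
log2(10539/40178) = -1.931  (tzfZ)
log2(20.98/283.9) = -3.758  (uchD)
log2(293.0/43.56) = 2.750  (dwbA)
log2(1180/13611) = -3.528  (rpnC)
log2(5931/9981) = -0.751  (rkaB)
uchD is most strongly downregulated.

-3.758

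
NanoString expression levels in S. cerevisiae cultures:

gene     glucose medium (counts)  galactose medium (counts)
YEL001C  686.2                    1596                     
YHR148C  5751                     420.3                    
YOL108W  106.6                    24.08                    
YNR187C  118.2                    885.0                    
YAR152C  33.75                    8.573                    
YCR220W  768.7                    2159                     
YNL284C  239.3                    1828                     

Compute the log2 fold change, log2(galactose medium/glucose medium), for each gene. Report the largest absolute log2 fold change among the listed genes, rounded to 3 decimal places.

log2(1596/686.2) = 1.218  (YEL001C)
log2(420.3/5751) = -3.774  (YHR148C)
log2(24.08/106.6) = -2.146  (YOL108W)
log2(885.0/118.2) = 2.904  (YNR187C)
log2(8.573/33.75) = -1.977  (YAR152C)
log2(2159/768.7) = 1.490  (YCR220W)
log2(1828/239.3) = 2.933  (YNL284C)
The largest magnitude belongs to YHR148C.

3.774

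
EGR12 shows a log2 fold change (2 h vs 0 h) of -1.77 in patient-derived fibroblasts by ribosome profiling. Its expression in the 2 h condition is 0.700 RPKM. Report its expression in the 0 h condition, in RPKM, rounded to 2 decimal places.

2.39

Fold change = 2^(-1.77) = 0.2932
0 h expression = 0.700 / 0.2932 = 2.39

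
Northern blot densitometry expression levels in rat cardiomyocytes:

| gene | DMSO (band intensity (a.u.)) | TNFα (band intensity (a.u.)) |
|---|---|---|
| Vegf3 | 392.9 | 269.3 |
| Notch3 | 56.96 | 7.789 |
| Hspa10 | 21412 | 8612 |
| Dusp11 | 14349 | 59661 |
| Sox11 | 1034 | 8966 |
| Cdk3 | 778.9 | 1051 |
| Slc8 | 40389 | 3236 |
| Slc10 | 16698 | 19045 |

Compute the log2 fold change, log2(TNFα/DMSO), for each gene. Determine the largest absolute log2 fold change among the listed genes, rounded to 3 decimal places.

log2(269.3/392.9) = -0.545  (Vegf3)
log2(7.789/56.96) = -2.870  (Notch3)
log2(8612/21412) = -1.314  (Hspa10)
log2(59661/14349) = 2.056  (Dusp11)
log2(8966/1034) = 3.116  (Sox11)
log2(1051/778.9) = 0.432  (Cdk3)
log2(3236/40389) = -3.642  (Slc8)
log2(19045/16698) = 0.190  (Slc10)
The largest magnitude belongs to Slc8.

3.642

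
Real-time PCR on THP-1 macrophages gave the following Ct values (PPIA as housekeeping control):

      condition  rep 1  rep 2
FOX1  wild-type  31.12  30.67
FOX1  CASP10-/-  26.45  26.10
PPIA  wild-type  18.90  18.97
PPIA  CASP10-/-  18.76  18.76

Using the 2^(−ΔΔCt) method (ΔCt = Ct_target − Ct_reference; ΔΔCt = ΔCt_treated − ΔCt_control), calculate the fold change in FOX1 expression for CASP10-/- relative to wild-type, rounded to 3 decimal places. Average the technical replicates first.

Mean Ct: FOX1 wild-type 30.895; FOX1 CASP10-/- 26.275; PPIA wild-type 18.935; PPIA CASP10-/- 18.760
ΔCt(wild-type) = 30.895 − 18.935 = 11.960
ΔCt(CASP10-/-) = 26.275 − 18.760 = 7.515
ΔΔCt = 7.515 − 11.960 = -4.445
Fold change = 2^(−(-4.445)) = 2^4.445 = 21.7810

21.781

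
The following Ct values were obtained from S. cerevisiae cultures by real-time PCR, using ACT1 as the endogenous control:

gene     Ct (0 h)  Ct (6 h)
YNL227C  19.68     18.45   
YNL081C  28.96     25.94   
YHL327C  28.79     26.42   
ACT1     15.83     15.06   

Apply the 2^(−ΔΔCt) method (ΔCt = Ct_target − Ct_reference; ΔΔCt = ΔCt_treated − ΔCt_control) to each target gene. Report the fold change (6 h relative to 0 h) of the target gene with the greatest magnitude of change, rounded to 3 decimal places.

YNL227C: ΔΔCt = (18.45−15.06) − (19.68−15.83) = 3.39 − 3.85 = -0.46; fold change = 2^0.46 = 1.376
YNL081C: ΔΔCt = (25.94−15.06) − (28.96−15.83) = 10.88 − 13.13 = -2.25; fold change = 2^2.25 = 4.757
YHL327C: ΔΔCt = (26.42−15.06) − (28.79−15.83) = 11.36 − 12.96 = -1.60; fold change = 2^1.60 = 3.031
YNL081C has the largest |ΔΔCt| = 2.25.

4.757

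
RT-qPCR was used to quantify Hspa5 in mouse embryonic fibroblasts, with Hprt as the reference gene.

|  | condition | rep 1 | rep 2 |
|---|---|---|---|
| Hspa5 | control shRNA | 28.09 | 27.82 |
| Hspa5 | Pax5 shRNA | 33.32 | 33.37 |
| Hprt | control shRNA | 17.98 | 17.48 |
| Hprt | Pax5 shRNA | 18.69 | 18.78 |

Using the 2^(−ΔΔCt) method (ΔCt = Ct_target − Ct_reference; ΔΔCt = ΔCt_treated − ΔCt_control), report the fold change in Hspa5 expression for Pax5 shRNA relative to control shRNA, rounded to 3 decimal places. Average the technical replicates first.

0.048

Mean Ct: Hspa5 control shRNA 27.955; Hspa5 Pax5 shRNA 33.345; Hprt control shRNA 17.730; Hprt Pax5 shRNA 18.735
ΔCt(control shRNA) = 27.955 − 17.730 = 10.225
ΔCt(Pax5 shRNA) = 33.345 − 18.735 = 14.610
ΔΔCt = 14.610 − 10.225 = 4.385
Fold change = 2^(−4.385) = 0.0479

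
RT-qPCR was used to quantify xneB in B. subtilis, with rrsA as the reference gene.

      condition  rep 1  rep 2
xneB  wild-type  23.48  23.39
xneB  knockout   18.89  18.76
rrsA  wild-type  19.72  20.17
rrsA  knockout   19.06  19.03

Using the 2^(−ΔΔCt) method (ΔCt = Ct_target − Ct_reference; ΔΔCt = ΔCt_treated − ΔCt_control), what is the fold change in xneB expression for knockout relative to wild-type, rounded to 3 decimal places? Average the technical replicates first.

Mean Ct: xneB wild-type 23.435; xneB knockout 18.825; rrsA wild-type 19.945; rrsA knockout 19.045
ΔCt(wild-type) = 23.435 − 19.945 = 3.490
ΔCt(knockout) = 18.825 − 19.045 = -0.220
ΔΔCt = -0.220 − 3.490 = -3.710
Fold change = 2^(−(-3.710)) = 2^3.710 = 13.0864

13.086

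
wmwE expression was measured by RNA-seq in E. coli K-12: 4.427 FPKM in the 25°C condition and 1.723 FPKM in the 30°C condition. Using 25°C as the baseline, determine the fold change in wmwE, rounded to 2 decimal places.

0.39

Fold change = 1.723 / 4.427 = 0.389
wmwE is downregulated.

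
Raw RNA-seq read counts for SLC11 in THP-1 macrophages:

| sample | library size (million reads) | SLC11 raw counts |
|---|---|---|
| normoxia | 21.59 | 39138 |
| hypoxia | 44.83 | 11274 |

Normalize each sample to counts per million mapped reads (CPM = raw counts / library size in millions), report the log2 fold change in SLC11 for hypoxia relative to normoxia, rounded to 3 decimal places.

CPM(normoxia) = 39138 / 21.59 = 1812.7837
CPM(hypoxia) = 11274 / 44.83 = 251.4834
Fold change = 251.4834 / 1812.7837 = 0.13873
log2(0.13873) = -2.8497

-2.850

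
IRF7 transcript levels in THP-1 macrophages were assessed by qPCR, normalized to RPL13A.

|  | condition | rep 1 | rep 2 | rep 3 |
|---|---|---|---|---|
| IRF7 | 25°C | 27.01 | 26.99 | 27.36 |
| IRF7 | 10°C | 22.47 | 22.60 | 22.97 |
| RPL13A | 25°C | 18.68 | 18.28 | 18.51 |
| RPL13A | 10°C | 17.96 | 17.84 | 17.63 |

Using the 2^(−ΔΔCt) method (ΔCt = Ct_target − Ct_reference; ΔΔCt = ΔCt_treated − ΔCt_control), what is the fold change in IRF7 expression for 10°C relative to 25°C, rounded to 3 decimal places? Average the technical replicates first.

Mean Ct: IRF7 25°C 27.120; IRF7 10°C 22.680; RPL13A 25°C 18.490; RPL13A 10°C 17.810
ΔCt(25°C) = 27.120 − 18.490 = 8.630
ΔCt(10°C) = 22.680 − 17.810 = 4.870
ΔΔCt = 4.870 − 8.630 = -3.760
Fold change = 2^(−(-3.760)) = 2^3.760 = 13.5479

13.548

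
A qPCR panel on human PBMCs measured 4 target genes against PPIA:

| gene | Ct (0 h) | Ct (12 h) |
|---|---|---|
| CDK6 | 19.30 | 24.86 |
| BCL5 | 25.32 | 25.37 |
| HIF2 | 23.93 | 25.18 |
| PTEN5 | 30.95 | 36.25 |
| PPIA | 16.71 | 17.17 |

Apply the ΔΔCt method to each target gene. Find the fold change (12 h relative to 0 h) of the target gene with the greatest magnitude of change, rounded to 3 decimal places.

CDK6: ΔΔCt = (24.86−17.17) − (19.30−16.71) = 7.69 − 2.59 = 5.10; fold change = 2^-5.10 = 0.029
BCL5: ΔΔCt = (25.37−17.17) − (25.32−16.71) = 8.20 − 8.61 = -0.41; fold change = 2^0.41 = 1.329
HIF2: ΔΔCt = (25.18−17.17) − (23.93−16.71) = 8.01 − 7.22 = 0.79; fold change = 2^-0.79 = 0.578
PTEN5: ΔΔCt = (36.25−17.17) − (30.95−16.71) = 19.08 − 14.24 = 4.84; fold change = 2^-4.84 = 0.035
CDK6 has the largest |ΔΔCt| = 5.10.

0.029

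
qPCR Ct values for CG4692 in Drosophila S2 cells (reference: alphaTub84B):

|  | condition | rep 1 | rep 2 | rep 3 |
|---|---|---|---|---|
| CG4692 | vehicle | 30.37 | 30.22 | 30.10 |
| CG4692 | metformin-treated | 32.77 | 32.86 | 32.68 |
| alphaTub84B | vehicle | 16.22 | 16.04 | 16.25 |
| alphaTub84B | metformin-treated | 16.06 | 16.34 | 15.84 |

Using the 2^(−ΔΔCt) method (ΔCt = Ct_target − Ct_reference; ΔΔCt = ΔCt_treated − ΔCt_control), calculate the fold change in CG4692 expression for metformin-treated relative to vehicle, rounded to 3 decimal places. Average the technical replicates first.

0.162

Mean Ct: CG4692 vehicle 30.230; CG4692 metformin-treated 32.770; alphaTub84B vehicle 16.170; alphaTub84B metformin-treated 16.080
ΔCt(vehicle) = 30.230 − 16.170 = 14.060
ΔCt(metformin-treated) = 32.770 − 16.080 = 16.690
ΔΔCt = 16.690 − 14.060 = 2.630
Fold change = 2^(−2.630) = 0.1615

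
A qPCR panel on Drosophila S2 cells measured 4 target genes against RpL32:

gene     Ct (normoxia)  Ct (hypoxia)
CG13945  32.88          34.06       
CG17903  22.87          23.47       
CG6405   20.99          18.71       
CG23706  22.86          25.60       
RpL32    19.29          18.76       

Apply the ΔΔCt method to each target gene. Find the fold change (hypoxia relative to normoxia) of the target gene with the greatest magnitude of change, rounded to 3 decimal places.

CG13945: ΔΔCt = (34.06−18.76) − (32.88−19.29) = 15.30 − 13.59 = 1.71; fold change = 2^-1.71 = 0.306
CG17903: ΔΔCt = (23.47−18.76) − (22.87−19.29) = 4.71 − 3.58 = 1.13; fold change = 2^-1.13 = 0.457
CG6405: ΔΔCt = (18.71−18.76) − (20.99−19.29) = -0.05 − 1.70 = -1.75; fold change = 2^1.75 = 3.364
CG23706: ΔΔCt = (25.60−18.76) − (22.86−19.29) = 6.84 − 3.57 = 3.27; fold change = 2^-3.27 = 0.104
CG23706 has the largest |ΔΔCt| = 3.27.

0.104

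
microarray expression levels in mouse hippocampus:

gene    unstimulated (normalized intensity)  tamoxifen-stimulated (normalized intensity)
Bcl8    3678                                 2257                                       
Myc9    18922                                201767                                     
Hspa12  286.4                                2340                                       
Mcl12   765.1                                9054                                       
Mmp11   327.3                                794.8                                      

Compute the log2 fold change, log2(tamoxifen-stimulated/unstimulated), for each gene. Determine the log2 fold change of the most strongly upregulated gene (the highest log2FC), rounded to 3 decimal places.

3.565

log2(2257/3678) = -0.705  (Bcl8)
log2(201767/18922) = 3.415  (Myc9)
log2(2340/286.4) = 3.030  (Hspa12)
log2(9054/765.1) = 3.565  (Mcl12)
log2(794.8/327.3) = 1.280  (Mmp11)
Mcl12 is most strongly upregulated.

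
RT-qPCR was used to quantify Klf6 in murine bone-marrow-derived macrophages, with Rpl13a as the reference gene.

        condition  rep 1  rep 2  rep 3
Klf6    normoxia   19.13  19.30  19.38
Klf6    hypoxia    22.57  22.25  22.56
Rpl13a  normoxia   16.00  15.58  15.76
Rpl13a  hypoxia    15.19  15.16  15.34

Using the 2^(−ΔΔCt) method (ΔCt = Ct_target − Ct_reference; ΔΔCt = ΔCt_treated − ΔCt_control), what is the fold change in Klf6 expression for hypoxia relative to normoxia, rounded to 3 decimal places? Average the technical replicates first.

0.075

Mean Ct: Klf6 normoxia 19.270; Klf6 hypoxia 22.460; Rpl13a normoxia 15.780; Rpl13a hypoxia 15.230
ΔCt(normoxia) = 19.270 − 15.780 = 3.490
ΔCt(hypoxia) = 22.460 − 15.230 = 7.230
ΔΔCt = 7.230 − 3.490 = 3.740
Fold change = 2^(−3.740) = 0.0748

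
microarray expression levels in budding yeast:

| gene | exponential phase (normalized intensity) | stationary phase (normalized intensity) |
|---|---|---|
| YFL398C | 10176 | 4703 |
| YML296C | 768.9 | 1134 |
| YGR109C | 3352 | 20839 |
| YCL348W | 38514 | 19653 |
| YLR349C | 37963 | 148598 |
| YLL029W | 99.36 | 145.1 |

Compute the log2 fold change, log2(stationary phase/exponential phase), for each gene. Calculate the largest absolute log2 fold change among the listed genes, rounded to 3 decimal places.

2.636

log2(4703/10176) = -1.114  (YFL398C)
log2(1134/768.9) = 0.561  (YML296C)
log2(20839/3352) = 2.636  (YGR109C)
log2(19653/38514) = -0.971  (YCL348W)
log2(148598/37963) = 1.969  (YLR349C)
log2(145.1/99.36) = 0.546  (YLL029W)
The largest magnitude belongs to YGR109C.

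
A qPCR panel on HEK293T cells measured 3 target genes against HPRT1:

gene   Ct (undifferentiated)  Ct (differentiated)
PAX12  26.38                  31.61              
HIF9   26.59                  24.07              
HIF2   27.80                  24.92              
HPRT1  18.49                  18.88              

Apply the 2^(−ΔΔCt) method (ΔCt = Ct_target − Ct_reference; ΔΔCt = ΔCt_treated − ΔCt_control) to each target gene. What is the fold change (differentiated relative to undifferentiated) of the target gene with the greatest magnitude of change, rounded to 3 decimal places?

0.035

PAX12: ΔΔCt = (31.61−18.88) − (26.38−18.49) = 12.73 − 7.89 = 4.84; fold change = 2^-4.84 = 0.035
HIF9: ΔΔCt = (24.07−18.88) − (26.59−18.49) = 5.19 − 8.10 = -2.91; fold change = 2^2.91 = 7.516
HIF2: ΔΔCt = (24.92−18.88) − (27.80−18.49) = 6.04 − 9.31 = -3.27; fold change = 2^3.27 = 9.646
PAX12 has the largest |ΔΔCt| = 4.84.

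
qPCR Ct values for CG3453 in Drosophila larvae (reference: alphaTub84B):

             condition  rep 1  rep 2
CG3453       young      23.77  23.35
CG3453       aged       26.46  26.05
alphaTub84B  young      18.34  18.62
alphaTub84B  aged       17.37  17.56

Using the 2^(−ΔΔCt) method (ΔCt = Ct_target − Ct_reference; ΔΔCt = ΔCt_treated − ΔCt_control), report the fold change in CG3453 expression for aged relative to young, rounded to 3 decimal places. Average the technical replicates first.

Mean Ct: CG3453 young 23.560; CG3453 aged 26.255; alphaTub84B young 18.480; alphaTub84B aged 17.465
ΔCt(young) = 23.560 − 18.480 = 5.080
ΔCt(aged) = 26.255 − 17.465 = 8.790
ΔΔCt = 8.790 − 5.080 = 3.710
Fold change = 2^(−3.710) = 0.0764

0.076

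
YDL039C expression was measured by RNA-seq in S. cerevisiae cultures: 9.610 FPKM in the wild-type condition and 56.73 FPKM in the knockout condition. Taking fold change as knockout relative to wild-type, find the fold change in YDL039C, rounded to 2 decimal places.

Fold change = 56.73 / 9.610 = 5.903
YDL039C is upregulated.

5.90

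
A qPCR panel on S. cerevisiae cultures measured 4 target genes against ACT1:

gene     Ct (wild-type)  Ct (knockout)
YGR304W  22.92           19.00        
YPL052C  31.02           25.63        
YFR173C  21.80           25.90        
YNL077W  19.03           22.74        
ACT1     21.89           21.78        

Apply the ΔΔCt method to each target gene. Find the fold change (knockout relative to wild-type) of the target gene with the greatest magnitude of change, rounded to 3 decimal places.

38.854

YGR304W: ΔΔCt = (19.00−21.78) − (22.92−21.89) = -2.78 − 1.03 = -3.81; fold change = 2^3.81 = 14.026
YPL052C: ΔΔCt = (25.63−21.78) − (31.02−21.89) = 3.85 − 9.13 = -5.28; fold change = 2^5.28 = 38.854
YFR173C: ΔΔCt = (25.90−21.78) − (21.80−21.89) = 4.12 − (-0.09) = 4.21; fold change = 2^-4.21 = 0.054
YNL077W: ΔΔCt = (22.74−21.78) − (19.03−21.89) = 0.96 − (-2.86) = 3.82; fold change = 2^-3.82 = 0.071
YPL052C has the largest |ΔΔCt| = 5.28.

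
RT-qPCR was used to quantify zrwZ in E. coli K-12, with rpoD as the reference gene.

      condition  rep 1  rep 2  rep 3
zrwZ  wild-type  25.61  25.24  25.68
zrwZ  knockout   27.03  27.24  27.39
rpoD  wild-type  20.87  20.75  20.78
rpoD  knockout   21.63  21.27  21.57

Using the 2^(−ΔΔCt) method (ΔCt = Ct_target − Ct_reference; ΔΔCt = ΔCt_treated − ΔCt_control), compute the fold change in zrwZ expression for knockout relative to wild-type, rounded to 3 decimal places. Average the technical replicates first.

0.493

Mean Ct: zrwZ wild-type 25.510; zrwZ knockout 27.220; rpoD wild-type 20.800; rpoD knockout 21.490
ΔCt(wild-type) = 25.510 − 20.800 = 4.710
ΔCt(knockout) = 27.220 − 21.490 = 5.730
ΔΔCt = 5.730 − 4.710 = 1.020
Fold change = 2^(−1.020) = 0.4931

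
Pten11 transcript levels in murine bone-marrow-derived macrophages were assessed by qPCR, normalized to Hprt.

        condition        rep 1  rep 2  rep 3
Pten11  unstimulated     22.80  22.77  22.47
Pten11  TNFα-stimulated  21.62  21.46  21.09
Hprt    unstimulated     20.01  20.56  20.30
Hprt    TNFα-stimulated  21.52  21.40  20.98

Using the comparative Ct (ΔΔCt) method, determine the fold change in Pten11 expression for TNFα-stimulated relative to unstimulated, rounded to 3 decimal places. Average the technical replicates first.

Mean Ct: Pten11 unstimulated 22.680; Pten11 TNFα-stimulated 21.390; Hprt unstimulated 20.290; Hprt TNFα-stimulated 21.300
ΔCt(unstimulated) = 22.680 − 20.290 = 2.390
ΔCt(TNFα-stimulated) = 21.390 − 21.300 = 0.090
ΔΔCt = 0.090 − 2.390 = -2.300
Fold change = 2^(−(-2.300)) = 2^2.300 = 4.9246

4.925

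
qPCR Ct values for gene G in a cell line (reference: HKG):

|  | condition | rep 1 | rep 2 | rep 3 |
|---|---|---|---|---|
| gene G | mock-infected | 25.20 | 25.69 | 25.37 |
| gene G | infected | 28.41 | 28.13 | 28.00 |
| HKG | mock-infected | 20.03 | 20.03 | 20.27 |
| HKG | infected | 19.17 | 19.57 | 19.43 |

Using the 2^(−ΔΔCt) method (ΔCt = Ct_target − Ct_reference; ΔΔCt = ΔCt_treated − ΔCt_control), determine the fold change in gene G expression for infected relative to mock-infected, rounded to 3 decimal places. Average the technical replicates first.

Mean Ct: gene G mock-infected 25.420; gene G infected 28.180; HKG mock-infected 20.110; HKG infected 19.390
ΔCt(mock-infected) = 25.420 − 20.110 = 5.310
ΔCt(infected) = 28.180 − 19.390 = 8.790
ΔΔCt = 8.790 − 5.310 = 3.480
Fold change = 2^(−3.480) = 0.0896

0.090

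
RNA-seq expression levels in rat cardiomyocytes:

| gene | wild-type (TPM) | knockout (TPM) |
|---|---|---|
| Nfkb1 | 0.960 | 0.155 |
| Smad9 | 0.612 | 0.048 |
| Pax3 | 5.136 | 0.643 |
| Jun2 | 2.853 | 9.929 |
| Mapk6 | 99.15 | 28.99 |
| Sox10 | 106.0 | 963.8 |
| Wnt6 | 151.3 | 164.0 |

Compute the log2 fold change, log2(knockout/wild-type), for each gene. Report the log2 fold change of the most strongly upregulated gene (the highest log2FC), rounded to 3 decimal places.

log2(0.155/0.960) = -2.631  (Nfkb1)
log2(0.048/0.612) = -3.672  (Smad9)
log2(0.643/5.136) = -2.998  (Pax3)
log2(9.929/2.853) = 1.799  (Jun2)
log2(28.99/99.15) = -1.774  (Mapk6)
log2(963.8/106.0) = 3.185  (Sox10)
log2(164.0/151.3) = 0.116  (Wnt6)
Sox10 is most strongly upregulated.

3.185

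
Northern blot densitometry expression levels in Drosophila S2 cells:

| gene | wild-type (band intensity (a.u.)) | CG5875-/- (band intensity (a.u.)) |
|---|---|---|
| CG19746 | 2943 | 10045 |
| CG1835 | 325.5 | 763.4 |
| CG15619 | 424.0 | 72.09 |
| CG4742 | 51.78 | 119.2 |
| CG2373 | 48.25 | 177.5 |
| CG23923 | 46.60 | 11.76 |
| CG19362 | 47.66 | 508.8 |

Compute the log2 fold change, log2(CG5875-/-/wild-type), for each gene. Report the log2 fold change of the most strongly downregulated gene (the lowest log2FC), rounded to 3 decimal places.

log2(10045/2943) = 1.771  (CG19746)
log2(763.4/325.5) = 1.230  (CG1835)
log2(72.09/424.0) = -2.556  (CG15619)
log2(119.2/51.78) = 1.203  (CG4742)
log2(177.5/48.25) = 1.879  (CG2373)
log2(11.76/46.60) = -1.986  (CG23923)
log2(508.8/47.66) = 3.416  (CG19362)
CG15619 is most strongly downregulated.

-2.556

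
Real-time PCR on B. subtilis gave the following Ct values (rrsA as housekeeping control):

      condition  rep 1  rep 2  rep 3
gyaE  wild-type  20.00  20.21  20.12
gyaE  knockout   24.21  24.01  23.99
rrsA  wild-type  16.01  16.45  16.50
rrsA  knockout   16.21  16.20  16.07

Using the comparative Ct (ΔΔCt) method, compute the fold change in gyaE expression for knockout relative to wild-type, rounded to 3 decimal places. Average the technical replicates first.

Mean Ct: gyaE wild-type 20.110; gyaE knockout 24.070; rrsA wild-type 16.320; rrsA knockout 16.160
ΔCt(wild-type) = 20.110 − 16.320 = 3.790
ΔCt(knockout) = 24.070 − 16.160 = 7.910
ΔΔCt = 7.910 − 3.790 = 4.120
Fold change = 2^(−4.120) = 0.0575

0.058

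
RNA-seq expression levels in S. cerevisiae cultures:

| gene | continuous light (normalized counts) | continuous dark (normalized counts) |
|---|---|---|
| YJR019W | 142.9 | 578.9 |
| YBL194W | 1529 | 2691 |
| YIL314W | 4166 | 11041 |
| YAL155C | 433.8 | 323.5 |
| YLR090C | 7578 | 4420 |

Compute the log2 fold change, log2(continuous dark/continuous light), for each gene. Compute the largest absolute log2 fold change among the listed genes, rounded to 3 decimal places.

log2(578.9/142.9) = 2.018  (YJR019W)
log2(2691/1529) = 0.816  (YBL194W)
log2(11041/4166) = 1.406  (YIL314W)
log2(323.5/433.8) = -0.423  (YAL155C)
log2(4420/7578) = -0.778  (YLR090C)
The largest magnitude belongs to YJR019W.

2.018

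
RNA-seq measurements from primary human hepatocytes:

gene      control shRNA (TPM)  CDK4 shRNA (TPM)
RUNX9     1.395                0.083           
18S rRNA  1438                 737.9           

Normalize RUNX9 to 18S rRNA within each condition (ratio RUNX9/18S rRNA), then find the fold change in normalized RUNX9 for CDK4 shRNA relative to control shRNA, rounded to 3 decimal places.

0.116

RUNX9/18S rRNA (control shRNA) = 1.395 / 1438 = 0.0009701
RUNX9/18S rRNA (CDK4 shRNA) = 0.083 / 737.9 = 0.00011248
Fold change = 0.00011248 / 0.0009701 = 0.1159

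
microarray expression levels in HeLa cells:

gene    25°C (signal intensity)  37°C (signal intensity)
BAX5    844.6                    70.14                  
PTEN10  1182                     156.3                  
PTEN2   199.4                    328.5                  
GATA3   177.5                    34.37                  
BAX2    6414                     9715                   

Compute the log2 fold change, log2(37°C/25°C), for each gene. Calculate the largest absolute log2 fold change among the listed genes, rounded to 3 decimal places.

log2(70.14/844.6) = -3.590  (BAX5)
log2(156.3/1182) = -2.919  (PTEN10)
log2(328.5/199.4) = 0.720  (PTEN2)
log2(34.37/177.5) = -2.369  (GATA3)
log2(9715/6414) = 0.599  (BAX2)
The largest magnitude belongs to BAX5.

3.590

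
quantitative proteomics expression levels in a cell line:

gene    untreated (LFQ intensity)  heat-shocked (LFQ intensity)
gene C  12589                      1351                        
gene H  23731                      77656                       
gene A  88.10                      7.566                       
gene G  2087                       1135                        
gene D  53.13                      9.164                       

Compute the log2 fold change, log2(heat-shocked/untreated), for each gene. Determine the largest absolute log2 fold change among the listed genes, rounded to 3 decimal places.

3.542

log2(1351/12589) = -3.220  (gene C)
log2(77656/23731) = 1.710  (gene H)
log2(7.566/88.10) = -3.542  (gene A)
log2(1135/2087) = -0.879  (gene G)
log2(9.164/53.13) = -2.535  (gene D)
The largest magnitude belongs to gene A.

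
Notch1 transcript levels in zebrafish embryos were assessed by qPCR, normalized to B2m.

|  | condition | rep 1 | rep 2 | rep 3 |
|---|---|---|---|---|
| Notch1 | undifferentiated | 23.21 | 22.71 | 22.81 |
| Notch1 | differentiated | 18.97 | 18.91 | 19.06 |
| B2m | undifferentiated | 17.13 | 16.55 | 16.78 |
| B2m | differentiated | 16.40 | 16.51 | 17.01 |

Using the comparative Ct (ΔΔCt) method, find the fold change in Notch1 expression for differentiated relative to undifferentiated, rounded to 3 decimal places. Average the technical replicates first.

Mean Ct: Notch1 undifferentiated 22.910; Notch1 differentiated 18.980; B2m undifferentiated 16.820; B2m differentiated 16.640
ΔCt(undifferentiated) = 22.910 − 16.820 = 6.090
ΔCt(differentiated) = 18.980 − 16.640 = 2.340
ΔΔCt = 2.340 − 6.090 = -3.750
Fold change = 2^(−(-3.750)) = 2^3.750 = 13.4543

13.454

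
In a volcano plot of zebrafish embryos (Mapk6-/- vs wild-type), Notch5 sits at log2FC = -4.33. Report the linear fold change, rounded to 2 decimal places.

Fold change = 2^(-4.33) = 0.050

0.05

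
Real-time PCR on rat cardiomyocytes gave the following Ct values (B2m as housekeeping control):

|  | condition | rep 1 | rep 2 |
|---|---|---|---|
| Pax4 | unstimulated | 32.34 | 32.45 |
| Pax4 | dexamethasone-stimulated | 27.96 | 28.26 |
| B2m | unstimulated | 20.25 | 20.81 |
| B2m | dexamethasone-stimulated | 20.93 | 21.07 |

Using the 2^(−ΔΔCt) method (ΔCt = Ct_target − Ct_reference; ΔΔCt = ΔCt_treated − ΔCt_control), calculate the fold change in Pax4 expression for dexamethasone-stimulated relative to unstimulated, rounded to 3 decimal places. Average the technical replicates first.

27.002

Mean Ct: Pax4 unstimulated 32.395; Pax4 dexamethasone-stimulated 28.110; B2m unstimulated 20.530; B2m dexamethasone-stimulated 21.000
ΔCt(unstimulated) = 32.395 − 20.530 = 11.865
ΔCt(dexamethasone-stimulated) = 28.110 − 21.000 = 7.110
ΔΔCt = 7.110 − 11.865 = -4.755
Fold change = 2^(−(-4.755)) = 2^4.755 = 27.0021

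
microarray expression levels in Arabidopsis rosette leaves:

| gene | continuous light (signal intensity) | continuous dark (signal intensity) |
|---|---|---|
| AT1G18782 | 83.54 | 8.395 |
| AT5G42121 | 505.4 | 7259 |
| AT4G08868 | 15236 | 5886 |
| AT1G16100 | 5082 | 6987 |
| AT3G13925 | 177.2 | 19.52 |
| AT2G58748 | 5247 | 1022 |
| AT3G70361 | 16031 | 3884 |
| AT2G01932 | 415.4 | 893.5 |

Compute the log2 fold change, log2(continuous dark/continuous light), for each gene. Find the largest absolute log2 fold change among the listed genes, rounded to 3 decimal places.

log2(8.395/83.54) = -3.315  (AT1G18782)
log2(7259/505.4) = 3.844  (AT5G42121)
log2(5886/15236) = -1.372  (AT4G08868)
log2(6987/5082) = 0.459  (AT1G16100)
log2(19.52/177.2) = -3.182  (AT3G13925)
log2(1022/5247) = -2.360  (AT2G58748)
log2(3884/16031) = -2.045  (AT3G70361)
log2(893.5/415.4) = 1.105  (AT2G01932)
The largest magnitude belongs to AT5G42121.

3.844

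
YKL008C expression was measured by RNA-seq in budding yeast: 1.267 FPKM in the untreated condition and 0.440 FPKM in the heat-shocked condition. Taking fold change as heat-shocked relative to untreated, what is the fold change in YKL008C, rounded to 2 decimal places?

Fold change = 0.440 / 1.267 = 0.347
YKL008C is downregulated.

0.35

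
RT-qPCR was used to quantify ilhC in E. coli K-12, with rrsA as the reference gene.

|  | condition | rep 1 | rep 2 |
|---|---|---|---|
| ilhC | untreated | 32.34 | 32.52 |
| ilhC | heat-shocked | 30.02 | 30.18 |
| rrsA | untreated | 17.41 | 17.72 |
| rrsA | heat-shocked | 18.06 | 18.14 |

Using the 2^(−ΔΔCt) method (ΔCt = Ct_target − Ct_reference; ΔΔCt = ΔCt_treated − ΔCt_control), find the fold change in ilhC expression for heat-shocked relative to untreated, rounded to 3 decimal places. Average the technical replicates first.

7.285

Mean Ct: ilhC untreated 32.430; ilhC heat-shocked 30.100; rrsA untreated 17.565; rrsA heat-shocked 18.100
ΔCt(untreated) = 32.430 − 17.565 = 14.865
ΔCt(heat-shocked) = 30.100 − 18.100 = 12.000
ΔΔCt = 12.000 − 14.865 = -2.865
Fold change = 2^(−(-2.865)) = 2^2.865 = 7.2854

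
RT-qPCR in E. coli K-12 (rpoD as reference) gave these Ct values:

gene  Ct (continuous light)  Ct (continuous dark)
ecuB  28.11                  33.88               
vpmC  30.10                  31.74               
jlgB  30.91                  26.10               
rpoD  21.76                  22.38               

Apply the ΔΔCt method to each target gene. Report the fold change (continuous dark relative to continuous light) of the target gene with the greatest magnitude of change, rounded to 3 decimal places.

ecuB: ΔΔCt = (33.88−22.38) − (28.11−21.76) = 11.50 − 6.35 = 5.15; fold change = 2^-5.15 = 0.028
vpmC: ΔΔCt = (31.74−22.38) − (30.10−21.76) = 9.36 − 8.34 = 1.02; fold change = 2^-1.02 = 0.493
jlgB: ΔΔCt = (26.10−22.38) − (30.91−21.76) = 3.72 − 9.15 = -5.43; fold change = 2^5.43 = 43.111
jlgB has the largest |ΔΔCt| = 5.43.

43.111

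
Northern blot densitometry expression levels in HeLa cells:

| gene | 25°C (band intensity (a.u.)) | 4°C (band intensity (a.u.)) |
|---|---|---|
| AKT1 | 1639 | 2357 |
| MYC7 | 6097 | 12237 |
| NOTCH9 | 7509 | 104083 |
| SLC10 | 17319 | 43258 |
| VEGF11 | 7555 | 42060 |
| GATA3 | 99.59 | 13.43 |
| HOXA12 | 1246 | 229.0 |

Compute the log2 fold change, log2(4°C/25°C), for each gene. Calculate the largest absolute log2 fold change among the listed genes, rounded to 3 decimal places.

log2(2357/1639) = 0.524  (AKT1)
log2(12237/6097) = 1.005  (MYC7)
log2(104083/7509) = 3.793  (NOTCH9)
log2(43258/17319) = 1.321  (SLC10)
log2(42060/7555) = 2.477  (VEGF11)
log2(13.43/99.59) = -2.891  (GATA3)
log2(229.0/1246) = -2.444  (HOXA12)
The largest magnitude belongs to NOTCH9.

3.793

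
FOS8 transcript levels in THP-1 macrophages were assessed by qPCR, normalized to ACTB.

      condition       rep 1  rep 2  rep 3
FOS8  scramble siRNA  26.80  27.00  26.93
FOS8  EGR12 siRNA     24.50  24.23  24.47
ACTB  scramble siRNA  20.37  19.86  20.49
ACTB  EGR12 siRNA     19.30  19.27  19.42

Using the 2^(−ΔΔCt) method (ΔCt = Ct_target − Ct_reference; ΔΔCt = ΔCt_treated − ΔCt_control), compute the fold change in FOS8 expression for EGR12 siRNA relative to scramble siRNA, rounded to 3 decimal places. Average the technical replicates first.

3.031

Mean Ct: FOS8 scramble siRNA 26.910; FOS8 EGR12 siRNA 24.400; ACTB scramble siRNA 20.240; ACTB EGR12 siRNA 19.330
ΔCt(scramble siRNA) = 26.910 − 20.240 = 6.670
ΔCt(EGR12 siRNA) = 24.400 − 19.330 = 5.070
ΔΔCt = 5.070 − 6.670 = -1.600
Fold change = 2^(−(-1.600)) = 2^1.600 = 3.0314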